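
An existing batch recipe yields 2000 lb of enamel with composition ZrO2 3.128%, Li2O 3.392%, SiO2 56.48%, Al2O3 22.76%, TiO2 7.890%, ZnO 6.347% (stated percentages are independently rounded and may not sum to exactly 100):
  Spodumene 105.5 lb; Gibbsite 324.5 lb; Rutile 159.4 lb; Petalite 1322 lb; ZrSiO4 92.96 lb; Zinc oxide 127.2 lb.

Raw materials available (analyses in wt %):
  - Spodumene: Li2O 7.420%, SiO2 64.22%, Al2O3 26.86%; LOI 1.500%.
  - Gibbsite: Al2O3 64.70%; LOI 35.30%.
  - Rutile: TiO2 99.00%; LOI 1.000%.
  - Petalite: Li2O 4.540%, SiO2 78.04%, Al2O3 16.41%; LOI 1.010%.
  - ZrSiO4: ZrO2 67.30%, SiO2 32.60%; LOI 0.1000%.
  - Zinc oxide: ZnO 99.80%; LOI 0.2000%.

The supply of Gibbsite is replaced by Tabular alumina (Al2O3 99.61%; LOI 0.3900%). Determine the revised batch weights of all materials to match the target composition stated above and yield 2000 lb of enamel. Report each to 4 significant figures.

Every computation holds full precision in all steps. The intermediate values appear (rounded to four significant figures) at each printed step — exactly one rounding lands on each reported value. The derived quantities, which include ignition loss, the six compositions, the yield, totals, glass mass, are recomputed in full precision, as quoted within the question or the answer, from the weighed amounts per 2000 lb of glass.
Per-oxide target masses for 2000 lb enamel:
  ZrO2: 3.128% × 2000 = 62.56 lb
  Li2O: 3.392% × 2000 = 67.84 lb
  SiO2: 56.48% × 2000 = 1130 lb
  Al2O3: 22.76% × 2000 = 455.2 lb
  TiO2: 7.890% × 2000 = 157.8 lb
  ZnO: 6.347% × 2000 = 126.9 lb
Mass-balance tally per oxide given the weights on record, versus the basis set out (each sum matches its target mass given rounding of the digits):
  ZrO2: 92.96·0.6730 = 62.56 lb (target 62.56 lb)
  Li2O: 105.5·0.07420 + 1322·0.04540 = 67.85 lb (target 67.84 lb)
  SiO2: 105.5·0.6422 + 1322·0.7804 + 92.96·0.3260 = 1130 lb (target 1130 lb)
  Al2O3: 105.5·0.2686 + 210.8·0.9961 + 1322·0.1641 = 455.3 lb (target 455.2 lb)
  TiO2: 159.4·0.9900 = 157.8 lb (target 157.8 lb)
  ZnO: 127.2·0.9980 = 126.9 lb (target 126.9 lb)
Mass balance on the glass: the batch minus its LOI: 2000 lb (per-oxide target masses sum to 2000 lb; the stated basis being 2000 lb — any gap is answer rounding).
Summing the batch: Σ batch = 2018 lb; the LOI term Σ batch·LOI equals 17.70 lb; yield = glass ÷ total batch = 99.12%.

Revised batch per 2000 lb enamel:
  Spodumene: 105.5 lb
  Tabular alumina: 210.8 lb
  Rutile: 159.4 lb
  Petalite: 1322 lb
  ZrSiO4: 92.96 lb
  Zinc oxide: 127.2 lb
Total batch = 2018 lb; LOI loss = 17.70 lb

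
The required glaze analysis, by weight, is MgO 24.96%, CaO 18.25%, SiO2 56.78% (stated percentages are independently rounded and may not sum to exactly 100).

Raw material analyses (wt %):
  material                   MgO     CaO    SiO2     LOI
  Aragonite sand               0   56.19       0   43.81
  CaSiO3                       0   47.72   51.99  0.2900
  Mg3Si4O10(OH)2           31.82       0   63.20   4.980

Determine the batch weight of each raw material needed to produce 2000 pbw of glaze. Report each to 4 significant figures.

Batch per 2000 pbw glaze:
  Aragonite sand: 414.2 pbw
  CaSiO3: 277.2 pbw
  Mg3Si4O10(OH)2: 1569 pbw
Total batch = 2260 pbw; LOI loss = 260.4 pbw; yield = 88.48%

In-progress results are printed with 4-significant-digit rounding across the worked steps — all internal work maintains full precision from first step to last; a single rounding produces each reported number; derived quantities (ignition loss, the totals, the three compositions, net glass mass, the yield) are carried starting from the weights for 2000 pbw of glass at full precision precisely as stated by the question or the answer.
The oxide mass targets at 2000 pbw glaze:
  MgO: 24.96% × 2000 = 499.2 pbw
  CaO: 18.25% × 2000 = 365.0 pbw
  SiO2: 56.78% × 2000 = 1136 pbw
Verifying the oxide balance with the batch weights as given, for the quoted basis mass (each sum matches its target mass within answer rounding):
  MgO: 1569·0.3182 = 499.3 pbw (target 499.2 pbw)
  CaO: 414.2·0.5619 + 277.2·0.4772 = 365.0 pbw (target 365.0 pbw)
  SiO2: 277.2·0.5199 + 1569·0.6320 = 1136 pbw (target 1136 pbw)
Glass-mass bookkeeping: batch Σ − ignition loss = 2000 pbw (oxide target masses add up to 2000 pbw; with the basis standing at 2000 pbw — any gap is answer rounding).
Adding the batch up: Σ batch = 2260 pbw; LOI removed, Σ of batch·LOI: 260.4 pbw; yield: glass divided by total = 88.48%.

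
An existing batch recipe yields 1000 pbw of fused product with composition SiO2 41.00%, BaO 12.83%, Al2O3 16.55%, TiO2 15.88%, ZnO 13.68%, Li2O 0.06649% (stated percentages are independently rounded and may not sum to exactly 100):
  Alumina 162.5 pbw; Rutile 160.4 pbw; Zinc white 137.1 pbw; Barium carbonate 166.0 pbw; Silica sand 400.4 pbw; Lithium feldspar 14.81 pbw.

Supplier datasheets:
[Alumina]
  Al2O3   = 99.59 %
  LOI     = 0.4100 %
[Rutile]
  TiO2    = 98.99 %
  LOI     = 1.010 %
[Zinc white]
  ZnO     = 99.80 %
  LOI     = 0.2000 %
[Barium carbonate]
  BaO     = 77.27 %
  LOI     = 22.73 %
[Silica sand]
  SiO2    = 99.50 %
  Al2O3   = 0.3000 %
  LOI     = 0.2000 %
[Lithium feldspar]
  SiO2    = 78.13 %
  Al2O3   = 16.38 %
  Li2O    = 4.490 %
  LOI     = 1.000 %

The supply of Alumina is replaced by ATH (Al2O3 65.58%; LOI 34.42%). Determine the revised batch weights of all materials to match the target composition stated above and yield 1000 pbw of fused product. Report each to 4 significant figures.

Each numeric step keeps full precision throughout; mid-chain values are printed with 4-significant-figure rounding alongside each step — every reported value is rounded a single time; derived quantities (ignition loss, six oxide percentages, glass mass, the totals, yield) are carried using the weight values on 1000 pbw of glass in exact precision, precisely as stated by question or answer.
Per-oxide target masses for 1000 pbw fused product:
  SiO2: 41.00% × 1000 = 410.0 pbw
  BaO: 12.83% × 1000 = 128.3 pbw
  Al2O3: 16.55% × 1000 = 165.5 pbw
  TiO2: 15.88% × 1000 = 158.8 pbw
  ZnO: 13.68% × 1000 = 136.8 pbw
  Li2O: 0.06649% × 1000 = 0.6649 pbw
Verifying the oxide balance per the reported batch figures, on the stated basis (delivered sums recover each target net of answer rounding effects):
  SiO2: 400.4·0.9950 + 14.81·0.7813 = 410.0 pbw (target 410.0 pbw)
  BaO: 166.0·0.7727 = 128.3 pbw (target 128.3 pbw)
  Al2O3: 246.8·0.6558 + 400.4·0.003000 + 14.81·0.1638 = 165.5 pbw (target 165.5 pbw)
  TiO2: 160.4·0.9899 = 158.8 pbw (target 158.8 pbw)
  ZnO: 137.1·0.9980 = 136.8 pbw (target 136.8 pbw)
  Li2O: 14.81·0.04490 = 0.6650 pbw (target 0.6649 pbw)
Glass-mass closure: total charge less LOI = 1000 pbw (targets for the oxides total 1000 pbw; versus the stated basis of 1000 pbw — any gap is answer rounding).
Total batch = Σ batch = 1126 pbw; ignition loss, Σ(batch × LOI) = 125.5 pbw; yield = glass ÷ total batch = 88.85%.

Revised batch per 1000 pbw fused product:
  ATH: 246.8 pbw
  Rutile: 160.4 pbw
  Zinc white: 137.1 pbw
  Barium carbonate: 166.0 pbw
  Silica sand: 400.4 pbw
  Lithium feldspar: 14.81 pbw
Total batch = 1126 pbw; LOI loss = 125.5 pbw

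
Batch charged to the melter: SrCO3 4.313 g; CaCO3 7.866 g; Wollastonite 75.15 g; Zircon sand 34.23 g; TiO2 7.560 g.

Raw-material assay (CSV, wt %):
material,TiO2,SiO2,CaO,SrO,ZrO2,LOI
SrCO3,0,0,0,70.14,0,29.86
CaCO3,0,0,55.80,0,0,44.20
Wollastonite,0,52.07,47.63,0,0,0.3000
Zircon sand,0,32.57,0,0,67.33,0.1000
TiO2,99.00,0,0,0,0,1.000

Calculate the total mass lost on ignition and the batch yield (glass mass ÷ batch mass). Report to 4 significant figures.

The whole derivation maintains exact precision at every stage; intermediates are shown, rounded to four significant digits, alongside each step. Every reported value undergoes a single rounding; the derived quantities are carried in exact precision (glass mass, the yield, the totals, LOI, the five compositions) starting from the weights at 124.0 g of glass, exactly as printed in the problem or answer text.
Ignition loss by material:
  SrCO3: 4.313 × 0.2986 = 1.288 g
  CaCO3: 7.866 × 0.4420 = 3.477 g
  Wollastonite: 75.15 × 0.003000 = 0.2255 g
  Zircon sand: 34.23 × 0.001000 = 0.03423 g
  TiO2: 7.560 × 0.01000 = 0.07560 g
Total LOI = 5.100 g
Glass = batch − LOI = 129.1 − 5.100 = 124.0 g

LOI loss = 5.100 g; glass = 124.0 g; yield = 96.05%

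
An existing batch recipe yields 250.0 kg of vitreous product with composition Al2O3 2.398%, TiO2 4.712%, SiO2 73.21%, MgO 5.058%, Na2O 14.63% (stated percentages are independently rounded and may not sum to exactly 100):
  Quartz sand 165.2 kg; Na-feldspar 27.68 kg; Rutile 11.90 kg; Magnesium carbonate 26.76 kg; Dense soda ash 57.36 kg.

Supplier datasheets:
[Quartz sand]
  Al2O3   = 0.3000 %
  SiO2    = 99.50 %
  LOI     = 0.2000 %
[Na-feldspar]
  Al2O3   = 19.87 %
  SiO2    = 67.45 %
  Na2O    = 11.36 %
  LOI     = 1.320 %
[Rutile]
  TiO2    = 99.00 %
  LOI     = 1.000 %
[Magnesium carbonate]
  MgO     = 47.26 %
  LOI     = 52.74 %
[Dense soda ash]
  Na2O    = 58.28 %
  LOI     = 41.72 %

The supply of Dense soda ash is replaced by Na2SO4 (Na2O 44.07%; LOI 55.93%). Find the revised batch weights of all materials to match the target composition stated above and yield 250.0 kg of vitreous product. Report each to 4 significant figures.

Revised batch per 250.0 kg vitreous product:
  Quartz sand: 165.2 kg
  Na-feldspar: 27.68 kg
  Rutile: 11.90 kg
  Magnesium carbonate: 26.76 kg
  Na2SO4: 75.86 kg
Total batch = 307.4 kg; LOI loss = 57.36 kg

Exact precision is held at each step — mid-chain values are displayed rounded to four significant figures within the worked lines — each reported value takes exactly one rounding; all derived quantities (glass mass, ignition loss, five oxide percentages, yield, totals) are computed using the weight values per 250.0 kg of glass in full precision, as given in either problem or answer.
Oxide-by-oxide targets in 250.0 kg vitreous product:
  Al2O3: 2.398% × 250.0 = 5.995 kg
  TiO2: 4.712% × 250.0 = 11.78 kg
  SiO2: 73.21% × 250.0 = 183.0 kg
  MgO: 5.058% × 250.0 = 12.64 kg
  Na2O: 14.63% × 250.0 = 36.58 kg
A balance pass over the oxides, using the reported weights, at the basis given (sum by sum, the targets are met exact up to rounding of places):
  Al2O3: 165.2·0.003000 + 27.68·0.1987 = 5.996 kg (target 5.995 kg)
  TiO2: 11.90·0.9900 = 11.78 kg (target 11.78 kg)
  SiO2: 165.2·0.9950 + 27.68·0.6745 = 183.0 kg (target 183.0 kg)
  MgO: 26.76·0.4726 = 12.65 kg (target 12.64 kg)
  Na2O: 27.68·0.1136 + 75.86·0.4407 = 36.58 kg (target 36.58 kg)
Consistency of the glass mass: Σ batch − LOI loss = 250.0 kg (per-oxide target masses sum to 250.0 kg; with the basis standing at 250.0 kg — a pure rounding effect).
Adding the batch up: Σ batch = 307.4 kg; ignition loss, Σ(batch × LOI) = 57.36 kg; glass ÷ batch gives a yield of 81.34%.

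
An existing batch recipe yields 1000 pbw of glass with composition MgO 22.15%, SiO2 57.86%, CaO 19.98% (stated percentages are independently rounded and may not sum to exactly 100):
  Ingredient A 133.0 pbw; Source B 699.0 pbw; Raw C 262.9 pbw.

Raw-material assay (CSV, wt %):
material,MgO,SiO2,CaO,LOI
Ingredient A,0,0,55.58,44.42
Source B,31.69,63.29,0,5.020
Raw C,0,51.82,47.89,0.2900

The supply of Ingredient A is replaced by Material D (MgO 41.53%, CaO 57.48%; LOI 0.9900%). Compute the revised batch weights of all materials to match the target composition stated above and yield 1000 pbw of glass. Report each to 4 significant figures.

Revised batch per 1000 pbw glass:
  Material D: 55.10 pbw
  Source B: 626.8 pbw
  Raw C: 351.1 pbw
Total batch = 1033 pbw; LOI loss = 33.03 pbw

All internal work runs at full precision in every operation. In-progress results are shown, rounded to four significant figures, in the printout — a single rounding completes each reported figure; the derived quantities are rebuilt using the weight values on 1000 pbw of glass at full float precision (ignition loss, the yield, the totals, three oxide percentages, net glass mass), precisely as stated by question or answer.
Oxide mass targets, per 1000 pbw glass:
  MgO: 22.15% × 1000 = 221.5 pbw
  SiO2: 57.86% × 1000 = 578.6 pbw
  CaO: 19.98% × 1000 = 199.8 pbw
Balance tally, oxide-wise, per the reported batch figures, for the quoted basis mass (delivered sums recover each target within answer rounding):
  MgO: 55.10·0.4153 + 626.8·0.3169 = 221.5 pbw (target 221.5 pbw)
  SiO2: 626.8·0.6329 + 351.1·0.5182 = 578.6 pbw (target 578.6 pbw)
  CaO: 55.10·0.5748 + 351.1·0.4789 = 199.8 pbw (target 199.8 pbw)
Glass-mass sanity pass: Σ batch − LOI loss = 1000 pbw (targets for the oxides total 999.9 pbw; stated basis 1000 pbw — differing by rounding only).
Batch grand total — Σ batch = 1033 pbw; LOI removed, Σ of batch·LOI: 33.03 pbw; yield = glass ÷ total batch = 96.80%.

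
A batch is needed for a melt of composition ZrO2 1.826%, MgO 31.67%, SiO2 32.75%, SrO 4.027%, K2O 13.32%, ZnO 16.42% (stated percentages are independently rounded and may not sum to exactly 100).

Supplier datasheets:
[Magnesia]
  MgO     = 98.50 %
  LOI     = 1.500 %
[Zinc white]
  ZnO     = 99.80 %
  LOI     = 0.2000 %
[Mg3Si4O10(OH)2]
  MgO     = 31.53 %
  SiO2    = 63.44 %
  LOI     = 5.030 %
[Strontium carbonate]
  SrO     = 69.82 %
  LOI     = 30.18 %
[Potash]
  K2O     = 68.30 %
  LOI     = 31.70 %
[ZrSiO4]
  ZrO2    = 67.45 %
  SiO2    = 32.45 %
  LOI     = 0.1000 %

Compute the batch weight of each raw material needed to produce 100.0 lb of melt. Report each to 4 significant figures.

All internal work keeps full precision all the way through; in-progress results are shown, rounded to 4 significant figures, in the printout — each reported value sees exactly one rounding — the derived quantities (the yield, the totals, six oxide percentages, LOI, glass mass) are re-derived in full precision using the weight values for 100.0 lb of glass, exactly as printed in the question or the answer.
Per-oxide target masses for 100.0 lb melt:
  ZrO2: 1.826% × 100.0 = 1.826 lb
  MgO: 31.67% × 100.0 = 31.67 lb
  SiO2: 32.75% × 100.0 = 32.75 lb
  SrO: 4.027% × 100.0 = 4.027 lb
  K2O: 13.32% × 100.0 = 13.32 lb
  ZnO: 16.42% × 100.0 = 16.42 lb
Verifying the oxide balance given the weights on record, on the stated basis (sum by sum, the targets are met within answer rounding):
  ZrO2: 2.707·0.6745 = 1.826 lb (target 1.826 lb)
  MgO: 16.07·0.9850 + 50.24·0.3153 = 31.67 lb (target 31.67 lb)
  SiO2: 50.24·0.6344 + 2.707·0.3245 = 32.75 lb (target 32.75 lb)
  SrO: 5.768·0.6982 = 4.027 lb (target 4.027 lb)
  K2O: 19.50·0.6830 = 13.32 lb (target 13.32 lb)
  ZnO: 16.45·0.9980 = 16.42 lb (target 16.42 lb)
Glass-mass closure: Σ batch − LOI loss = 100.0 lb (per-oxide target masses sum to 100.0 lb; basis as stated: 100.0 lb — differing by rounding only).
Batch total: Σ batch = 110.7 lb; Σ batch·LOI gives LOI loss = 10.73 lb; glass ÷ batch gives a yield of 90.31%.

Batch per 100.0 lb melt:
  Magnesia: 16.07 lb
  Zinc white: 16.45 lb
  Mg3Si4O10(OH)2: 50.24 lb
  Strontium carbonate: 5.768 lb
  Potash: 19.50 lb
  ZrSiO4: 2.707 lb
Total batch = 110.7 lb; LOI loss = 10.73 lb; yield = 90.31%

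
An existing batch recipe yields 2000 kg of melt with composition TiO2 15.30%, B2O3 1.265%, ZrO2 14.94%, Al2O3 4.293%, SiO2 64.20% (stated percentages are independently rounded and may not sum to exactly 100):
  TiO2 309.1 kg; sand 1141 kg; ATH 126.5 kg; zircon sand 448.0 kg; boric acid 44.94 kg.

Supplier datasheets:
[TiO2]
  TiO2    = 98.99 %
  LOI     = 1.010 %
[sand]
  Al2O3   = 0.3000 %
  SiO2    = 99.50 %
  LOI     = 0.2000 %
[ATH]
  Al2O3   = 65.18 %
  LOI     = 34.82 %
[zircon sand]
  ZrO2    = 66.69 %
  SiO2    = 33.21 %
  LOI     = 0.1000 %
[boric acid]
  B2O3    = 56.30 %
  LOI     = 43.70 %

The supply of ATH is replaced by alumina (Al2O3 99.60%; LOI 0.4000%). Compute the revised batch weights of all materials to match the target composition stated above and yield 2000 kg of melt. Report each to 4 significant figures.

All arithmetic keeps full float precision in every operation — values along the way appear rounded to four significant digits in the working; each reported number is rounded once only — the derived quantities, which include yield, glass mass, the five compositions, the totals, ignition loss, are recomputed in full float precision, as they appear in question or answer, from the batch weights at 2000 kg of glass.
Oxide-by-oxide targets in 2000 kg melt:
  TiO2: 15.30% × 2000 = 306.0 kg
  B2O3: 1.265% × 2000 = 25.30 kg
  ZrO2: 14.94% × 2000 = 298.8 kg
  Al2O3: 4.293% × 2000 = 85.86 kg
  SiO2: 64.20% × 2000 = 1284 kg
Verifying the oxide balance on the weights just shown, for the quoted basis mass (target by target, the sums agree within answer rounding):
  TiO2: 309.1·0.9899 = 306.0 kg (target 306.0 kg)
  B2O3: 44.94·0.5630 = 25.30 kg (target 25.30 kg)
  ZrO2: 448.0·0.6669 = 298.8 kg (target 298.8 kg)
  Al2O3: 1141·0.003000 + 82.77·0.9960 = 85.86 kg (target 85.86 kg)
  SiO2: 1141·0.9950 + 448.0·0.3321 = 1284 kg (target 1284 kg)
The glass-mass cross-check: total batch − LOI = 2000 kg (per-oxide target masses sum to 2000 kg; against the stated basis, 2000 kg — rounding explains the deltas).
Total batch = Σ batch = 2026 kg; loss to ignition Σ batch·LOI = 25.82 kg; yield: glass divided by total = 98.73%.

Revised batch per 2000 kg melt:
  TiO2: 309.1 kg
  sand: 1141 kg
  alumina: 82.77 kg
  zircon sand: 448.0 kg
  boric acid: 44.94 kg
Total batch = 2026 kg; LOI loss = 25.82 kg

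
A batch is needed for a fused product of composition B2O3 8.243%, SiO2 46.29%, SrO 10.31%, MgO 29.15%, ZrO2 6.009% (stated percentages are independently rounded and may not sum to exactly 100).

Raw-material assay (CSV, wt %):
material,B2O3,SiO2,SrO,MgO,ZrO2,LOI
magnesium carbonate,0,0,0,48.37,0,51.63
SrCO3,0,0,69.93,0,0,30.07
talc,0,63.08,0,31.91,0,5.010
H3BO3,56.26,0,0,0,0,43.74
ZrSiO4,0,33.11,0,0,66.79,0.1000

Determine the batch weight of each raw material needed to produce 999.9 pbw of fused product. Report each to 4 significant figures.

Full float precision is maintained in every operation. Working values appear (rounded to four significant digits) between the steps. Exactly one rounding goes into each reported number. The derived quantities, including totals, glass mass, the yield, LOI, the five compositions, are computed from the weighed amounts for 999.9 pbw of glass at exact precision, exactly as printed in the question or the answer.
Target oxide masses per 999.9 pbw fused product:
  B2O3: 8.243% × 999.9 = 82.42 pbw
  SiO2: 46.29% × 999.9 = 462.9 pbw
  SrO: 10.31% × 999.9 = 103.1 pbw
  MgO: 29.15% × 999.9 = 291.5 pbw
  ZrO2: 6.009% × 999.9 = 60.08 pbw
Oxide-by-oxide audit working from each reported weight, versus the basis set out (summed amounts equal target values exact up to rounding of places):
  B2O3: 146.5·0.5626 = 82.42 pbw (target 82.42 pbw)
  SiO2: 686.5·0.6308 + 89.96·0.3311 = 462.8 pbw (target 462.9 pbw)
  SrO: 147.4·0.6993 = 103.1 pbw (target 103.1 pbw)
  MgO: 149.7·0.4837 + 686.5·0.3191 = 291.5 pbw (target 291.5 pbw)
  ZrO2: 89.96·0.6679 = 60.08 pbw (target 60.08 pbw)
Mass balance on the glass: the batch minus its LOI: 999.9 pbw (oxide target masses add up to 999.9 pbw; stated basis 999.9 pbw — deltas are rounding alone).
Summing the batch: Σ batch = 1220 pbw; Σ batch·LOI gives LOI loss = 220.2 pbw; glass ÷ batch gives a yield of 81.95%.

Batch per 999.9 pbw fused product:
  magnesium carbonate: 149.7 pbw
  SrCO3: 147.4 pbw
  talc: 686.5 pbw
  H3BO3: 146.5 pbw
  ZrSiO4: 89.96 pbw
Total batch = 1220 pbw; LOI loss = 220.2 pbw; yield = 81.95%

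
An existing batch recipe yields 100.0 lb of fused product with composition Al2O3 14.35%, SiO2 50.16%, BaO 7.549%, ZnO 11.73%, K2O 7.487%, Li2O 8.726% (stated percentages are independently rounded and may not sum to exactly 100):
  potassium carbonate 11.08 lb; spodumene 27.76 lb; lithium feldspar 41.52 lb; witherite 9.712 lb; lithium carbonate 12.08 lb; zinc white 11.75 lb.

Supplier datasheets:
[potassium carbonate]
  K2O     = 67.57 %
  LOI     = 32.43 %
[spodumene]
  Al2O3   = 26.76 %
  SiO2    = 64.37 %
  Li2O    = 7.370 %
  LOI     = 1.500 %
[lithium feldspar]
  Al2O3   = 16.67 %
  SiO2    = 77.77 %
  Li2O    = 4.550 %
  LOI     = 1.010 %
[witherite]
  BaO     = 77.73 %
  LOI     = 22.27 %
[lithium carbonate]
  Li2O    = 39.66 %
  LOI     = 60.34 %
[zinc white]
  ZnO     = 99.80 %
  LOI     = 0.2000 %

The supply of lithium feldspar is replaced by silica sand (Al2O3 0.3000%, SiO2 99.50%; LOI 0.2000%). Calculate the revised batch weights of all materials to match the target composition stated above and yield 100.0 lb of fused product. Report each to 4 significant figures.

Revised batch per 100.0 lb fused product:
  potassium carbonate: 11.08 lb
  spodumene: 53.45 lb
  silica sand: 15.84 lb
  witherite: 9.712 lb
  lithium carbonate: 12.07 lb
  zinc white: 11.75 lb
Total batch = 113.9 lb; LOI loss = 13.90 lb

Mid-chain values appear, rounded to four significant figures, as written; all internal work keeps exact precision end to end. Every reported value sees exactly one rounding. Derived quantities, including LOI, yield, totals, the six compositions, net glass mass, are computed starting from the weights per 100.0 lb of glass at full precision precisely as stated by question or answer.
Per-oxide target masses for 100.0 lb fused product:
  Al2O3: 14.35% × 100.0 = 14.35 lb
  SiO2: 50.16% × 100.0 = 50.16 lb
  BaO: 7.549% × 100.0 = 7.549 lb
  ZnO: 11.73% × 100.0 = 11.73 lb
  K2O: 7.487% × 100.0 = 7.487 lb
  Li2O: 8.726% × 100.0 = 8.726 lb
A balance pass over the oxides, with the batch weights as given, versus the basis set out (delivered sums recover each target inside rounding margins):
  Al2O3: 53.45·0.2676 + 15.84·0.003000 = 14.35 lb (target 14.35 lb)
  SiO2: 53.45·0.6437 + 15.84·0.9950 = 50.17 lb (target 50.16 lb)
  BaO: 9.712·0.7773 = 7.549 lb (target 7.549 lb)
  ZnO: 11.75·0.9980 = 11.73 lb (target 11.73 lb)
  K2O: 11.08·0.6757 = 7.487 lb (target 7.487 lb)
  Li2O: 53.45·0.07370 + 12.07·0.3966 = 8.726 lb (target 8.726 lb)
Glass mass check: total batch − LOI = 100.0 lb (targets for the oxides total 100.0 lb; basis as stated: 100.0 lb — a pure rounding effect).
Summing the batch: Σ batch = 113.9 lb; the LOI term Σ batch·LOI equals 13.90 lb; glass ÷ batch gives a yield of 87.80%.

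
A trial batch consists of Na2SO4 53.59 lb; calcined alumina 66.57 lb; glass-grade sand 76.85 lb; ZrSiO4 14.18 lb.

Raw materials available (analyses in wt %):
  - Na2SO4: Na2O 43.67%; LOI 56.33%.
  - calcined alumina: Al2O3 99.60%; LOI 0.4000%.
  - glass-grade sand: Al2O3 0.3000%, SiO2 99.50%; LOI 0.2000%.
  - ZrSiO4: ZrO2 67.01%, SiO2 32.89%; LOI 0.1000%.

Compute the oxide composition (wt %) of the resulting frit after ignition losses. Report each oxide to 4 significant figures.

In-progress results are displayed, with 4-significant-digit rounding, in the printout; each numeric step maintains full precision at each step. Every reported figure receives exactly one rounding; the derived quantities (totals, the yield, LOI, net glass mass, the four compositions) are re-derived from the batch weights for 180.6 lb of glass at exact precision, exactly as printed in the problem or answer text.
Delivered oxide masses:
  ZrO2: 14.18·0.6701 = 9.502 lb
  Na2O: 53.59·0.4367 = 23.40 lb
  Al2O3: 66.57·0.9960 + 76.85·0.003000 = 66.53 lb
  SiO2: 76.85·0.9950 + 14.18·0.3289 = 81.13 lb
LOI: 53.59·0.5633 + 66.57·0.004000 + 76.85·0.002000 + 14.18·0.001000 = 30.62 lb
Glass = total batch minus LOI = 211.2 − 30.62 = 180.6 lb (= Σ oxide masses)
oxide / glass × 100 gives the wt %

Glass mass = 180.6 lb (batch 211.2 − LOI 30.62).
Composition: ZrO2 5.262%, Na2O 12.96%, Al2O3 36.85%, SiO2 44.93%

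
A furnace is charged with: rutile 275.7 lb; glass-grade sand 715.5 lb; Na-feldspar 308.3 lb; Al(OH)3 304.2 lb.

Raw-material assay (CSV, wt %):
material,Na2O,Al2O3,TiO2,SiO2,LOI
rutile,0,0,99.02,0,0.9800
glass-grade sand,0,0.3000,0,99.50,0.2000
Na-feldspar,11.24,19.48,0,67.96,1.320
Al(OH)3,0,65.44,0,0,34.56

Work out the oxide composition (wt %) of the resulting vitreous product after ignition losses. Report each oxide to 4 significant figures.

Every computation maintains full float precision at every stage; mid-chain values are displayed (rounded to four significant digits) within the worked lines. Every reported figure receives exactly one rounding. Derived quantities, including ignition loss, yield, net glass mass, the totals, four oxide percentages, are re-derived using the weight values for 1490 lb of glass in exact precision, precisely as stated by problem or answer.
Mass of each oxide from the mix:
  Na2O: 308.3·0.1124 = 34.65 lb
  Al2O3: 715.5·0.003000 + 308.3·0.1948 + 304.2·0.6544 = 261.3 lb
  TiO2: 275.7·0.9902 = 273.0 lb
  SiO2: 715.5·0.9950 + 308.3·0.6796 = 921.4 lb
LOI: 275.7·0.009800 + 715.5·0.002000 + 308.3·0.01320 + 304.2·0.3456 = 113.3 lb
Net of LOI, the glass mass = 1604 − 113.3 = 1490 lb (equal to the oxide-mass sum)
each wt % is 100 × oxide ÷ glass

Glass mass = 1490 lb (batch 1604 − LOI 113.3).
Composition: Na2O 2.325%, Al2O3 17.53%, TiO2 18.32%, SiO2 61.83%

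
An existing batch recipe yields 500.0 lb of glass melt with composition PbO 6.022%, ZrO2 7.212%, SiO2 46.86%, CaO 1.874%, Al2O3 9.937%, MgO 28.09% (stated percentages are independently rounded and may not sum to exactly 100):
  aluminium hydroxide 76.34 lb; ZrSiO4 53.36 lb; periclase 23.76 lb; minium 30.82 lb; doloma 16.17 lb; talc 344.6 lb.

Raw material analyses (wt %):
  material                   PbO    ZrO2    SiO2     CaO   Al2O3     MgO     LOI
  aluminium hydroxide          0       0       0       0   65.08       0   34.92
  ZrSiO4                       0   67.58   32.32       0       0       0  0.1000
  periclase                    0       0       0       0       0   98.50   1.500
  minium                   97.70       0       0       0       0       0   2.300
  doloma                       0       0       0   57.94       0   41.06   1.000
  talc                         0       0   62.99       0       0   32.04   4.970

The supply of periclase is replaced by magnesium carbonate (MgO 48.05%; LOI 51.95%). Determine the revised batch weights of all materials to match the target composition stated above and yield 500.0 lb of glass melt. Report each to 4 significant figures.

Revised batch per 500.0 lb glass melt:
  aluminium hydroxide: 76.34 lb
  ZrSiO4: 53.36 lb
  magnesium carbonate: 48.71 lb
  minium: 30.82 lb
  doloma: 16.17 lb
  talc: 344.6 lb
Total batch = 570.0 lb; LOI loss = 70.01 lb

Every computation holds exact precision through every step; the intermediate values are shown, rounded to 4 significant figures, across the worked steps — a single rounding completes each reported number — all derived quantities (yield, the totals, net glass mass, ignition loss, six oxide percentages) are rebuilt using the weight values per 500.0 lb of glass in exact precision, precisely as stated by the question or the answer.
Per-oxide target masses for 500.0 lb glass melt:
  PbO: 6.022% × 500.0 = 30.11 lb
  ZrO2: 7.212% × 500.0 = 36.06 lb
  SiO2: 46.86% × 500.0 = 234.3 lb
  CaO: 1.874% × 500.0 = 9.370 lb
  Al2O3: 9.937% × 500.0 = 49.68 lb
  MgO: 28.09% × 500.0 = 140.4 lb
Balance tally, oxide-wise, per the reported batch figures, versus the basis set out (target by target, the sums agree up to rounding of the answer):
  PbO: 30.82·0.9770 = 30.11 lb (target 30.11 lb)
  ZrO2: 53.36·0.6758 = 36.06 lb (target 36.06 lb)
  SiO2: 53.36·0.3232 + 344.6·0.6299 = 234.3 lb (target 234.3 lb)
  CaO: 16.17·0.5794 = 9.369 lb (target 9.370 lb)
  Al2O3: 76.34·0.6508 = 49.68 lb (target 49.68 lb)
  MgO: 48.71·0.4805 + 16.17·0.4106 + 344.6·0.3204 = 140.5 lb (target 140.4 lb)
Glass-mass closure: batch total minus LOI = 500.0 lb (the Σ of target masses is 500.0 lb; the stated basis being 500.0 lb — differing by rounding only).
Total batch = Σ batch = 570.0 lb; Σ batch·LOI gives LOI loss = 70.01 lb; as yield: glass ÷ batch → 87.72%.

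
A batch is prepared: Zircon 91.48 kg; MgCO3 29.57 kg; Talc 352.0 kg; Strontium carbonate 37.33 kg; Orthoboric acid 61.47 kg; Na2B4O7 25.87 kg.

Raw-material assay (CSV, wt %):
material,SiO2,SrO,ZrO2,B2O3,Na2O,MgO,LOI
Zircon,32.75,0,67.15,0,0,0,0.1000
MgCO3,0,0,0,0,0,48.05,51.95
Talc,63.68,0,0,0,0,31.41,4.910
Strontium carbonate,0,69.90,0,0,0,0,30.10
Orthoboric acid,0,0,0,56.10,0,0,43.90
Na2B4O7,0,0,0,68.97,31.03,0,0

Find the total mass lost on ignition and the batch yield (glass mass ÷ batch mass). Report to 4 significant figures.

LOI loss = 70.96 kg; glass = 526.8 kg; yield = 88.13%

Intermediates are displayed (rounded to four significant figures) at each printed step. All arithmetic holds exact precision in all steps; each reported result sees exactly one rounding. The derived quantities (the six compositions, the yield, totals, net glass mass, ignition loss) are rebuilt starting from the weights on 526.8 kg of glass in full float precision precisely as stated by question or answer.
Ignition loss by material:
  Zircon: 91.48 × 0.001000 = 0.09148 kg
  MgCO3: 29.57 × 0.5195 = 15.36 kg
  Talc: 352.0 × 0.04910 = 17.28 kg
  Strontium carbonate: 37.33 × 0.3010 = 11.24 kg
  Orthoboric acid: 61.47 × 0.4390 = 26.99 kg
  Na2B4O7: 25.87 × 0 = 0 kg
Total LOI = 70.96 kg
Glass = batch − LOI = 597.7 − 70.96 = 526.8 kg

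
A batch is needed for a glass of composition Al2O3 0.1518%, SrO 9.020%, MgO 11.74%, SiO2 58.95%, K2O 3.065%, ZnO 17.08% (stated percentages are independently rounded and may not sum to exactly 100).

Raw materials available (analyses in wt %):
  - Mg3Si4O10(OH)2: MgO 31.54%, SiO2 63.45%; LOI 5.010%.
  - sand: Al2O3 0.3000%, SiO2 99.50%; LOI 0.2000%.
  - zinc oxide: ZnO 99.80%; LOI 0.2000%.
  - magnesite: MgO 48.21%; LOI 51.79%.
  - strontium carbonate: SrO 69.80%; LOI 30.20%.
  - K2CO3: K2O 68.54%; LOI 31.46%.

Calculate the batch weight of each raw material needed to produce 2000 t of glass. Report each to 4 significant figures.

Batch per 2000 t glass:
  Mg3Si4O10(OH)2: 271.2 t
  sand: 1012 t
  zinc oxide: 342.3 t
  magnesite: 309.6 t
  strontium carbonate: 258.5 t
  K2CO3: 89.44 t
Total batch = 2283 t; LOI loss = 282.8 t; yield = 87.61%

Every computation keeps full precision at all times — intermediates are displayed (rounded to four significant figures) between the steps. Exactly one rounding is applied to each reported figure; all derived quantities, which include totals, glass mass, the six compositions, the yield, LOI, are recomputed in exact precision, as set out in problem or answer, starting from the weights for 2000 t of glass.
Oxide mass targets, per 2000 t glass:
  Al2O3: 0.1518% × 2000 = 3.036 t
  SrO: 9.020% × 2000 = 180.4 t
  MgO: 11.74% × 2000 = 234.8 t
  SiO2: 58.95% × 2000 = 1179 t
  K2O: 3.065% × 2000 = 61.30 t
  ZnO: 17.08% × 2000 = 341.6 t
Sums-versus-targets review per the reported batch figures, against the basis in use (target by target, the sums agree once rounding is allowed for):
  Al2O3: 1012·0.003000 = 3.036 t (target 3.036 t)
  SrO: 258.5·0.6980 = 180.4 t (target 180.4 t)
  MgO: 271.2·0.3154 + 309.6·0.4821 = 234.8 t (target 234.8 t)
  SiO2: 271.2·0.6345 + 1012·0.9950 = 1179 t (target 1179 t)
  K2O: 89.44·0.6854 = 61.30 t (target 61.30 t)
  ZnO: 342.3·0.9980 = 341.6 t (target 341.6 t)
Consistency of the glass mass: Σ batch − LOI loss = 2000 t (oxide target masses add up to 2000 t; the stated basis being 2000 t — deltas are rounding alone).
Adding the batch up: Σ batch = 2283 t; ignition loss, Σ(batch × LOI) = 282.8 t; glass ÷ batch gives a yield of 87.61%.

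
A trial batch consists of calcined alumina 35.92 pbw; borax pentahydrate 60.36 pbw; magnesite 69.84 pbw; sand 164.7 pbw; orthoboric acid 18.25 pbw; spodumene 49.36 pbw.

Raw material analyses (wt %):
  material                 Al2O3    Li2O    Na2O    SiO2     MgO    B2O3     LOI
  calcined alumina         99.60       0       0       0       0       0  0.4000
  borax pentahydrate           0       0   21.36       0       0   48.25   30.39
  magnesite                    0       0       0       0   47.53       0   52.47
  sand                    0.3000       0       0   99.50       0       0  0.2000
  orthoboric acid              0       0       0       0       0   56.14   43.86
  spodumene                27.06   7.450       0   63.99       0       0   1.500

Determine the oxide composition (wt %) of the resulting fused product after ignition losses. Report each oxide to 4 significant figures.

Glass mass = 334.2 pbw (batch 398.4 − LOI 64.21).
Composition: Al2O3 14.85%, Li2O 1.100%, Na2O 3.858%, SiO2 58.48%, MgO 9.932%, B2O3 11.78%

The intermediate values are shown rounded to 4 significant digits within the worked lines; all internal work maintains exact precision in all steps. Each reported value receives exactly one rounding — all derived quantities, which include six oxide percentages, the totals, glass mass, LOI, yield, are recomputed at full float precision, as they appear in question or answer, starting from the weights for 334.2 pbw of glass.
Oxide masses out of the charge:
  Al2O3: 35.92·0.9960 + 164.7·0.003000 + 49.36·0.2706 = 49.63 pbw
  Li2O: 49.36·0.07450 = 3.677 pbw
  Na2O: 60.36·0.2136 = 12.89 pbw
  SiO2: 164.7·0.9950 + 49.36·0.6399 = 195.5 pbw
  MgO: 69.84·0.4753 = 33.19 pbw
  B2O3: 60.36·0.4825 + 18.25·0.5614 = 39.37 pbw
LOI: 35.92·0.004000 + 60.36·0.3039 + 69.84·0.5247 + 164.7·0.002000 + 18.25·0.4386 + 49.36·0.01500 = 64.21 pbw
Glass mass = batch − LOI = 398.4 − 64.21 = 334.2 pbw (consistent with Σ oxide mass)
wt %: oxide over glass, times 100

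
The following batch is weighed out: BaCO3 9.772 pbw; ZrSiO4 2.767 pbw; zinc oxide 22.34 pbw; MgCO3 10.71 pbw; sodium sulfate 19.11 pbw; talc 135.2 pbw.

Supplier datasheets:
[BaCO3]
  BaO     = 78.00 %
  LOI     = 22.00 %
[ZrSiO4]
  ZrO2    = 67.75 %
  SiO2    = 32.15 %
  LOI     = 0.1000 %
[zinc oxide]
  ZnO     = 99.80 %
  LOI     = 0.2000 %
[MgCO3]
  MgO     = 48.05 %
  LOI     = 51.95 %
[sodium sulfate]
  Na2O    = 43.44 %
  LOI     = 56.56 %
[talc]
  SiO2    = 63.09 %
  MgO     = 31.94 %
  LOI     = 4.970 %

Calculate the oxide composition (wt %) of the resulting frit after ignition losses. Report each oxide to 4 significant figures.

Glass mass = 174.6 pbw (batch 199.9 − LOI 25.29).
Composition: ZrO2 1.074%, Na2O 4.754%, BaO 4.365%, SiO2 49.36%, ZnO 12.77%, MgO 27.68%

The working math carries full float precision end to end; values along the way are displayed (rounded to four significant digits) when written out; every reported figure undergoes a single rounding; the derived quantities, including LOI, the six compositions, the yield, totals, net glass mass, are computed from the batch weights at 174.6 pbw of glass in exact precision, as set out in the problem or answer text.
Oxide-by-oxide delivered mass:
  ZrO2: 2.767·0.6775 = 1.875 pbw
  Na2O: 19.11·0.4344 = 8.301 pbw
  BaO: 9.772·0.7800 = 7.622 pbw
  SiO2: 2.767·0.3215 + 135.2·0.6309 = 86.19 pbw
  ZnO: 22.34·0.9980 = 22.30 pbw
  MgO: 10.71·0.4805 + 135.2·0.3194 = 48.33 pbw
LOI: 9.772·0.2200 + 2.767·0.001000 + 22.34·0.002000 + 10.71·0.5195 + 19.11·0.5656 + 135.2·0.04970 = 25.29 pbw
Glass = total batch minus LOI = 199.9 − 25.29 = 174.6 pbw (matching Σ of the oxides)
each wt % is 100 × oxide ÷ glass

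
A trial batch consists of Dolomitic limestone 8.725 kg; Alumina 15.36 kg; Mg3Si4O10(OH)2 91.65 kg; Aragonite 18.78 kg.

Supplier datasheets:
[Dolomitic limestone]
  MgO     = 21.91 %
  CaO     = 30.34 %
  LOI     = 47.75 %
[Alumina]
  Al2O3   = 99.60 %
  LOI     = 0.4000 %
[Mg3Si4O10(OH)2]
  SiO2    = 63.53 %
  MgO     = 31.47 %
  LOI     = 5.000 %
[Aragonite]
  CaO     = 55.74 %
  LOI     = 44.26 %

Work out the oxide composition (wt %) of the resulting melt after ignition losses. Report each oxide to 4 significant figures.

Glass mass = 117.4 kg (batch 134.5 − LOI 17.12).
Composition: SiO2 49.60%, MgO 26.20%, Al2O3 13.03%, CaO 11.17%

All arithmetic keeps full float precision all the way through. Mid-chain values are displayed (rounded to 4 significant figures) across the worked steps — every reported number sees exactly one rounding — all derived quantities (the four compositions, glass mass, ignition loss, the totals, the yield) are re-derived in exact precision using the weight values for 117.4 kg of glass, exactly as printed in the problem or the answer.
Per-oxide mass from batch:
  SiO2: 91.65·0.6353 = 58.23 kg
  MgO: 8.725·0.2191 + 91.65·0.3147 = 30.75 kg
  Al2O3: 15.36·0.9960 = 15.30 kg
  CaO: 8.725·0.3034 + 18.78·0.5574 = 13.12 kg
LOI: 8.725·0.4775 + 15.36·0.004000 + 91.65·0.05000 + 18.78·0.4426 = 17.12 kg
Resulting glass, batch − LOI: 134.5 − 17.12 = 117.4 kg (= Σ oxide masses)
wt % = oxide mass / glass mass × 100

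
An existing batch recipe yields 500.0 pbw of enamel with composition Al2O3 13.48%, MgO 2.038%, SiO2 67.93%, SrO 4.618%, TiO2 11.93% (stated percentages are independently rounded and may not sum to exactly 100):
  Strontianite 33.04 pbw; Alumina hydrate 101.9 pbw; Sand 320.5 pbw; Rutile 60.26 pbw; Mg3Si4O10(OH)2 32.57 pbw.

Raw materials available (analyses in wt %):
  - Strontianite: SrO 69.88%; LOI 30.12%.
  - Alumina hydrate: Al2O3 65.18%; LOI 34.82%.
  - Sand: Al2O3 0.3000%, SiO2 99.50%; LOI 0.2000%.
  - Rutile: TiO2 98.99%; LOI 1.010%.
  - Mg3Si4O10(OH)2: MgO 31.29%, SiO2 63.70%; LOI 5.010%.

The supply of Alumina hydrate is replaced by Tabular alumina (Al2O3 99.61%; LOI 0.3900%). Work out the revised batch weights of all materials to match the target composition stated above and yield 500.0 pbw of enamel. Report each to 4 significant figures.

All internal work runs at exact precision at all times. Intermediates are printed rounded off to 4 significant figures in the printout. Every reported number receives exactly one rounding — derived quantities (the yield, glass mass, ignition loss, totals, five oxide percentages) are re-derived starting from the weights on 500.0 pbw of glass at exact precision, as given in question or answer.
The oxide mass targets at 500.0 pbw enamel:
  Al2O3: 13.48% × 500.0 = 67.40 pbw
  MgO: 2.038% × 500.0 = 10.19 pbw
  SiO2: 67.93% × 500.0 = 339.6 pbw
  SrO: 4.618% × 500.0 = 23.09 pbw
  TiO2: 11.93% × 500.0 = 59.65 pbw
Mass-balance tally per oxide using the reported weights, on the stated basis (sum by sum, the targets are met exact up to rounding of places):
  Al2O3: 66.70·0.9961 + 320.5·0.003000 = 67.40 pbw (target 67.40 pbw)
  MgO: 32.57·0.3129 = 10.19 pbw (target 10.19 pbw)
  SiO2: 320.5·0.9950 + 32.57·0.6370 = 339.6 pbw (target 339.6 pbw)
  SrO: 33.04·0.6988 = 23.09 pbw (target 23.09 pbw)
  TiO2: 60.26·0.9899 = 59.65 pbw (target 59.65 pbw)
Glass-mass sanity pass: total charge less LOI = 500.0 pbw (targets for the oxides total 500.0 pbw; with the basis standing at 500.0 pbw — deltas are rounding alone).
Batch total: Σ batch = 513.1 pbw; Σ batch·LOI gives LOI loss = 13.09 pbw; yield = glass ÷ total batch = 97.45%.

Revised batch per 500.0 pbw enamel:
  Strontianite: 33.04 pbw
  Tabular alumina: 66.70 pbw
  Sand: 320.5 pbw
  Rutile: 60.26 pbw
  Mg3Si4O10(OH)2: 32.57 pbw
Total batch = 513.1 pbw; LOI loss = 13.09 pbw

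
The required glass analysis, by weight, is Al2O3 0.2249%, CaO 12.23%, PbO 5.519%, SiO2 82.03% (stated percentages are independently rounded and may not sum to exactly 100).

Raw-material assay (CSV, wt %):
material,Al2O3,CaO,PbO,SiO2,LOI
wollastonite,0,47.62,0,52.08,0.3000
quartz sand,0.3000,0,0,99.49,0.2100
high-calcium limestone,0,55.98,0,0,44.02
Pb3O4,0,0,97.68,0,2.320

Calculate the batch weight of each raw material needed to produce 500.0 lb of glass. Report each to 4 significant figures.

In-progress results are printed rounded to four significant digits between the steps; the working math maintains exact precision all the way through — each reported figure receives exactly one rounding. Derived quantities are rebuilt at full float precision (ignition loss, the totals, the four compositions, the yield, net glass mass) using the weight values at 500.0 lb of glass, exactly as printed in either problem or answer.
Target oxide masses per 500.0 lb glass:
  Al2O3: 0.2249% × 500.0 = 1.124 lb
  CaO: 12.23% × 500.0 = 61.15 lb
  PbO: 5.519% × 500.0 = 27.60 lb
  SiO2: 82.03% × 500.0 = 410.2 lb
Checking each oxide sum with the batch weights as given, on the stated basis (each sum matches its target mass inside rounding margins):
  Al2O3: 374.8·0.003000 = 1.124 lb (target 1.124 lb)
  CaO: 71.48·0.4762 + 48.43·0.5598 = 61.15 lb (target 61.15 lb)
  PbO: 28.25·0.9768 = 27.59 lb (target 27.60 lb)
  SiO2: 71.48·0.5208 + 374.8·0.9949 = 410.1 lb (target 410.2 lb)
Auditing the glass mass value: total charge less LOI = 500.0 lb (per-oxide target masses sum to 500.0 lb; versus the stated basis of 500.0 lb — a pure rounding effect).
Summing the batch: Σ batch = 523.0 lb; ignition loss, Σ(batch × LOI) = 22.98 lb; glass ÷ batch gives a yield of 95.61%.

Batch per 500.0 lb glass:
  wollastonite: 71.48 lb
  quartz sand: 374.8 lb
  high-calcium limestone: 48.43 lb
  Pb3O4: 28.25 lb
Total batch = 523.0 lb; LOI loss = 22.98 lb; yield = 95.61%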